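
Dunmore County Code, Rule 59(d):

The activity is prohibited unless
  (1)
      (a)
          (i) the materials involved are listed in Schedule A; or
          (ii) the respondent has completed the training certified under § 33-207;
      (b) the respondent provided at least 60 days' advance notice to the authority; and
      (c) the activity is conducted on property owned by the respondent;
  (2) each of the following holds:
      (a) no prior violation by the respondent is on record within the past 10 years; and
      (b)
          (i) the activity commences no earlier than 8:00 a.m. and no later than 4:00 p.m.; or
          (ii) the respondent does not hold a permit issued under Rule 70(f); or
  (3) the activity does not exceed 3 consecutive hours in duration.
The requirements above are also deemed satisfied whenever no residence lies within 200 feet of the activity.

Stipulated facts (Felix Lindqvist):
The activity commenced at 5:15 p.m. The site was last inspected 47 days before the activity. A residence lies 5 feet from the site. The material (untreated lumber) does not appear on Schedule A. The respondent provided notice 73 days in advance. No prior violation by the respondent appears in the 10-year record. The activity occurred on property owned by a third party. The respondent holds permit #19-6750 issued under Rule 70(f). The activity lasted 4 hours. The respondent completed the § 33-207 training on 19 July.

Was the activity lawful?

(i) Schedule A material — fails.
(ii) training certified — satisfied.
(a): F OR T → true.
(b) ≥60 days' notice — satisfied.
(c) own property — fails.
(1) = T AND T AND F = false.
(a) no prior violation — holds.
(i) start within hours — not met.
(ii) not (holds permit) — not met.
(b): F OR F → false.
(2) = T AND F = false.
(3) ≤ 3 hrs duration — not satisfied.
Overall = F OR F OR F = false.
Exception (no residence in 200 ft) — not satisfied.
Result: main false OR exception false → false.

No — unlawful.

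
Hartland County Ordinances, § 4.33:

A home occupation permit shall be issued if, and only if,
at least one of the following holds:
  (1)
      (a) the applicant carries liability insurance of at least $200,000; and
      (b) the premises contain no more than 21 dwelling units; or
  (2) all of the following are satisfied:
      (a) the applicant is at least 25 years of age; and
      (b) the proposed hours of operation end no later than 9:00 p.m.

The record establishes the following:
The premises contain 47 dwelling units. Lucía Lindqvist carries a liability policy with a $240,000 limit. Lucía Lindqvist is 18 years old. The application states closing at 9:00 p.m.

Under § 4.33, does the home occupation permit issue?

(a) insurance ≥ $200,000 — met.
(b) ≤ 21 units — not satisfied.
(1) = T AND F = false.
(a) age ≥ 25 — fails.
(b) closes by 9 p.m. — met.
So (2) is not satisfied (F AND T).
Overall = F OR F = false.

No — denied.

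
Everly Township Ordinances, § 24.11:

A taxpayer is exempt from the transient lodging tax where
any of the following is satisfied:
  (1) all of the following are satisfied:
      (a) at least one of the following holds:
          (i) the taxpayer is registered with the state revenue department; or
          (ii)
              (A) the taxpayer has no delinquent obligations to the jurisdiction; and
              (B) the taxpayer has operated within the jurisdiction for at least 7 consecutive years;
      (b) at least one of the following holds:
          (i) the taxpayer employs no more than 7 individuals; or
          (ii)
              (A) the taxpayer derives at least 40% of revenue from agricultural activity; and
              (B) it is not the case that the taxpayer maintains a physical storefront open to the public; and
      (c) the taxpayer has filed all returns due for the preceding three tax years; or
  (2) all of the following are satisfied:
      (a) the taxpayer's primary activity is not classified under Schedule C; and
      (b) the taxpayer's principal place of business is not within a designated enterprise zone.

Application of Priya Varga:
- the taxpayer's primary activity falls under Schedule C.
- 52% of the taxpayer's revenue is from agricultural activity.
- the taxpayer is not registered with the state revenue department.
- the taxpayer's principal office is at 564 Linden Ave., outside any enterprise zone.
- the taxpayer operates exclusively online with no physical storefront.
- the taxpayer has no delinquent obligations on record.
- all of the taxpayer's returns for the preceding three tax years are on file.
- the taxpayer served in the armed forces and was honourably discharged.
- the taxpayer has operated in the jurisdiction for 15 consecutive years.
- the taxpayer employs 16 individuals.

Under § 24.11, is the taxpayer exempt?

Yes — exempt.

(i) state-registered — fails.
(A) no delinquency — met.
(B) ≥ 7 yrs in jurisdiction — met.
(ii): T AND T → true.
So (a) is satisfied (F OR T).
(i) ≤ 7 employees — not met.
(A) ≥40% agricultural — satisfied.
(B) not (has storefront) — met.
(ii): T AND T → true.
So (b) is satisfied (F OR T).
(c) returns current — satisfied.
(1): T AND T AND T → true.
(a) not (Schedule C activity) — not satisfied.
(b) not (in enterprise zone) — satisfied.
(2) = F AND T = false.
Overall: T OR F → true.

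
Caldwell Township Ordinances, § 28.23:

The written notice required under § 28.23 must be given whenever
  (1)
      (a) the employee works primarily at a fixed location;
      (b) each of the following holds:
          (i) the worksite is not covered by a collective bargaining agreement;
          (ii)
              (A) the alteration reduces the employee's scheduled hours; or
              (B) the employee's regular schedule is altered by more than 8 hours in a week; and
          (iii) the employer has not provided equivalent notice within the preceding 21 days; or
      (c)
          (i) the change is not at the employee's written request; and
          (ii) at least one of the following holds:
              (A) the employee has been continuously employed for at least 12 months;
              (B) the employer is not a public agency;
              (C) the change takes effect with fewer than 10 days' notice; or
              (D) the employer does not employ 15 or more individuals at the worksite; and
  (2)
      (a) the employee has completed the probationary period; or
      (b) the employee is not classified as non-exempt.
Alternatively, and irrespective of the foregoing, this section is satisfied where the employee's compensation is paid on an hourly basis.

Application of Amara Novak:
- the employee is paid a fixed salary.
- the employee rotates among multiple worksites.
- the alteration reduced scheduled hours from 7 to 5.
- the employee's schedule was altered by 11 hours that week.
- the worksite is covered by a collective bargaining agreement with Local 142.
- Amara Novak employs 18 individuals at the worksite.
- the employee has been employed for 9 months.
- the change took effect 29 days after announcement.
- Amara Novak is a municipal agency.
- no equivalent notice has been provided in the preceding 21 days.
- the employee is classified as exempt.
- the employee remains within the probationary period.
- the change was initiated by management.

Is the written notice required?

No — not required.

(a) fixed location — not satisfied.
(i) no CBA — fails.
(A) hours reduced — holds.
(B) schedule shift > 8h — holds.
(ii): T OR T → true.
(iii) no recent notice — satisfied.
(b) = F AND T AND T = false.
(i) not employee-requested — holds.
(A) tenure ≥ 12 mo. — not met.
(B) not (public agency) — not met.
(C) < 10 days' notice — fails.
(D) not (≥ 15 at site) — not met.
(ii) = F OR F OR F OR F = false.
(c): T AND F → false.
(1): F OR F OR F → false.
(a) past probation — not met.
(b) not (non-exempt) — satisfied.
(2): F OR T → true.
Overall = F AND T = false.
Exception (hourly-paid) — not satisfied.
Result: main false OR exception false → false.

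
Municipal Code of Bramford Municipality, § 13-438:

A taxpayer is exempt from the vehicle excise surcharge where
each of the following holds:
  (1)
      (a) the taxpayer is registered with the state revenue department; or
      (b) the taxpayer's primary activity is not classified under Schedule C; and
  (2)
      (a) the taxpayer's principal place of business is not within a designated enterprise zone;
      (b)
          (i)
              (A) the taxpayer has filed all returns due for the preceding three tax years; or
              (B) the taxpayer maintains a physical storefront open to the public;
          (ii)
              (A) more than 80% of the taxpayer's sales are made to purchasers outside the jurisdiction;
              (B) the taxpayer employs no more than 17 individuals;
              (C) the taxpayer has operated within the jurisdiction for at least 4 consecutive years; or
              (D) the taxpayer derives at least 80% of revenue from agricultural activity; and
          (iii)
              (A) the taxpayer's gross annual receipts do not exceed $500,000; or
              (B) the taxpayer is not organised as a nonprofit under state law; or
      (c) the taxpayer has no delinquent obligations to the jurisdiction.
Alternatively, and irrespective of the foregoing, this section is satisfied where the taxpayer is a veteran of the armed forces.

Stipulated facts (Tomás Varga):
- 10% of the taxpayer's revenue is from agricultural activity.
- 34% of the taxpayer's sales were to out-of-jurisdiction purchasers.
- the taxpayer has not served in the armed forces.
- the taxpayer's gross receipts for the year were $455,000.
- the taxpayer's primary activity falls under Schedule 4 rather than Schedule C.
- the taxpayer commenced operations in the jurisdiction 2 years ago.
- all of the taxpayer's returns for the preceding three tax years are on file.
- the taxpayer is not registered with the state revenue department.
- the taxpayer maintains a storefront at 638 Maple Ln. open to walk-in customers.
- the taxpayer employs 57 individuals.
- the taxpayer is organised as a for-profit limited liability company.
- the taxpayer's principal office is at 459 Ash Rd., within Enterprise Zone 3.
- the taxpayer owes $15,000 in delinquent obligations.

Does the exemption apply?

(a) state-registered — fails.
(b) not (Schedule C activity) — met.
So (1) is satisfied (F OR T).
(a) not (in enterprise zone) — fails.
(A) returns current — holds.
(B) has storefront — satisfied.
(i): T OR T → true.
(A) >80% out-of-jur. sales — not satisfied.
(B) ≤ 17 employees — fails.
(C) ≥ 4 yrs in jurisdiction — not met.
(D) ≥80% agricultural — not satisfied.
So (ii) is not satisfied (F OR F OR F OR F).
(A) receipts ≤ $500,000 — met.
(B) not (nonprofit) — holds.
(iii) = T OR T = true.
(b): T AND F AND T → false.
(c) no delinquency — not met.
(2): F OR F OR F → false.
Overall: T AND F → false.
Exception (veteran) — not satisfied.
Result: main false OR exception false → false.

No — not exempt.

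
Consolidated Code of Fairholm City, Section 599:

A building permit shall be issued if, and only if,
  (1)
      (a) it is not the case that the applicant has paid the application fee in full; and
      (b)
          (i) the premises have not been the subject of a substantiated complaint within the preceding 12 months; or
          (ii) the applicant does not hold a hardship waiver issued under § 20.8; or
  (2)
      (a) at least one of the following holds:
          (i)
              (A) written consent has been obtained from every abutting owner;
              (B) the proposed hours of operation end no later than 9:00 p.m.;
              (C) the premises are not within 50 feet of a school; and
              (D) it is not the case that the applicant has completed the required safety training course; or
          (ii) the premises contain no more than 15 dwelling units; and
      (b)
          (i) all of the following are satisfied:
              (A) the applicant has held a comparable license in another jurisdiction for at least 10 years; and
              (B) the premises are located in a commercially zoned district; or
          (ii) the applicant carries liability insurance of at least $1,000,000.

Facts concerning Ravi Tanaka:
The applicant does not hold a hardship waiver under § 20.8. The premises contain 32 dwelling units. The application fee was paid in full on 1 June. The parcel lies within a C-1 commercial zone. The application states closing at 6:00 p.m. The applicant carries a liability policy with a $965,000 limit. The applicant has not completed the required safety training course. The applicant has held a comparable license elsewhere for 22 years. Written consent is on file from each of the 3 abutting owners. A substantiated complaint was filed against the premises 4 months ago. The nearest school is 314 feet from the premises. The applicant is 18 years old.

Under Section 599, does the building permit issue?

Yes — granted.

(a) not (fee paid) — not satisfied.
(i) no complaint in 12 mo. — fails.
(ii) not (hardship waiver) — holds.
(b) = F OR T = true.
(1): F AND T → false.
(A) all abutters consent — satisfied.
(B) closes by 9 p.m. — met.
(C) ≥50 ft from school — satisfied.
(D) not (safety training) — met.
(i) = T AND T AND T AND T = true.
(ii) ≤ 15 units — not satisfied.
(a) = T OR F = true.
(A) prior license ≥ 10 yr — met.
(B) commercially zoned — holds.
(i) = T AND T = true.
(ii) insurance ≥ $1,000,000 — fails.
(b): T OR F → true.
(2): T AND T → true.
Overall = F OR T = true.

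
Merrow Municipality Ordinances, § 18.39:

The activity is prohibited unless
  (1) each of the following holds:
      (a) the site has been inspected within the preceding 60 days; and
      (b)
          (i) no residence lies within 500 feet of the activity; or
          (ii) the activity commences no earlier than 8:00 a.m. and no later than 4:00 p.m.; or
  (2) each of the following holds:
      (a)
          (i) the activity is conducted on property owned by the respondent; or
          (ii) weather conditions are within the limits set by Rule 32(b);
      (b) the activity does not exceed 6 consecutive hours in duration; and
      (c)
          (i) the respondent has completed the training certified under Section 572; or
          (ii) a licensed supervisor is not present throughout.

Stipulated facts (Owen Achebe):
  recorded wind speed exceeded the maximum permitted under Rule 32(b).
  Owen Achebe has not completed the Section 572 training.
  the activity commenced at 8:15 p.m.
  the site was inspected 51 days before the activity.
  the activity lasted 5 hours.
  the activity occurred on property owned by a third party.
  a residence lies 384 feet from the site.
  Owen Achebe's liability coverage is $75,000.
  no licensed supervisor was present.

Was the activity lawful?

No — unlawful.

(a) site inspected — met.
(i) no residence in 500 ft — not met.
(ii) start within hours — fails.
So (b) is not satisfied (F OR F).
(1) = T AND F = false.
(i) own property — fails.
(ii) weather ok — not satisfied.
So (a) is not satisfied (F OR F).
(b) ≤ 6 hrs duration — holds.
(i) training certified — not satisfied.
(ii) not (supervisor present) — holds.
(c): F OR T → true.
So (2) is not satisfied (F AND T AND T).
So Overall is not satisfied (F OR F).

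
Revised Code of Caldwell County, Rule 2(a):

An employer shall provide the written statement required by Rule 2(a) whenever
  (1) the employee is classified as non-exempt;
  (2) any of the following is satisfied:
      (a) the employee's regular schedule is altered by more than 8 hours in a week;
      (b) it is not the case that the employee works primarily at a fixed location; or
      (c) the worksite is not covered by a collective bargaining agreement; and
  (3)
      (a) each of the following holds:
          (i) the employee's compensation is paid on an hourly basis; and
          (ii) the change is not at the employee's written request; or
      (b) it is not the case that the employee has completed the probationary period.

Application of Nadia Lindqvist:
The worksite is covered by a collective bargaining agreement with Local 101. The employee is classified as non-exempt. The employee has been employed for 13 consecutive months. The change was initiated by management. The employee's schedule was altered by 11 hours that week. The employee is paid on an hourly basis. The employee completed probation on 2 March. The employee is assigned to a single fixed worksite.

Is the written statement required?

Yes — required.

(1) non-exempt — holds.
(a) schedule shift > 8h — satisfied.
(b) not (fixed location) — not met.
(c) no CBA — not met.
(2) = T OR F OR F = true.
(i) hourly-paid — holds.
(ii) not employee-requested — satisfied.
So (a) is satisfied (T AND T).
(b) not (past probation) — not met.
(3): T OR F → true.
Overall = T AND T AND T = true.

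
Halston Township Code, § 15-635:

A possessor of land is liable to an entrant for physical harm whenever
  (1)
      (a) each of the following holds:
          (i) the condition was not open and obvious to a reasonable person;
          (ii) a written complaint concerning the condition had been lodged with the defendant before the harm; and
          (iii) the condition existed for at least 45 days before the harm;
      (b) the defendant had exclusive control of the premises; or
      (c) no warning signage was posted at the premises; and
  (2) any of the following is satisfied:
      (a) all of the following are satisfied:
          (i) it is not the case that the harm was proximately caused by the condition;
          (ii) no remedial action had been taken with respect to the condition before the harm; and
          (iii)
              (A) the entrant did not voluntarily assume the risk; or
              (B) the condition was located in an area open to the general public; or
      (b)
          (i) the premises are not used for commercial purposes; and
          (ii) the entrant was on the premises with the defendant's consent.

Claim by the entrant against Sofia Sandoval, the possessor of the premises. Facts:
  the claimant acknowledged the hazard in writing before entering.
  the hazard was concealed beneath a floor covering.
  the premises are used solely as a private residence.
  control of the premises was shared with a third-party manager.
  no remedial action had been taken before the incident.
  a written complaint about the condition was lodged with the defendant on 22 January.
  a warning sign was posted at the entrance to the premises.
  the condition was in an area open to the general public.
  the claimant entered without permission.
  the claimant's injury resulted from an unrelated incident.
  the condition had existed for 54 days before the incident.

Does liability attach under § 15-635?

(i) not open/obvious — met.
(ii) complaint lodged — met.
(iii) condition ≥45 days old — met.
(a): T AND T AND T → true.
(b) exclusive control — fails.
(c) no signage posted — not satisfied.
So (1) is satisfied (T OR F OR F).
(i) not (proximate cause) — holds.
(ii) no remedial action — satisfied.
(A) no assumed risk — not satisfied.
(B) public area — satisfied.
So (iii) is satisfied (F OR T).
(a): T AND T AND T → true.
(i) not (commercial use) — holds.
(ii) consent to enter — not satisfied.
So (b) is not satisfied (T AND F).
(2): T OR F → true.
Overall = T AND T = true.

Yes — liable.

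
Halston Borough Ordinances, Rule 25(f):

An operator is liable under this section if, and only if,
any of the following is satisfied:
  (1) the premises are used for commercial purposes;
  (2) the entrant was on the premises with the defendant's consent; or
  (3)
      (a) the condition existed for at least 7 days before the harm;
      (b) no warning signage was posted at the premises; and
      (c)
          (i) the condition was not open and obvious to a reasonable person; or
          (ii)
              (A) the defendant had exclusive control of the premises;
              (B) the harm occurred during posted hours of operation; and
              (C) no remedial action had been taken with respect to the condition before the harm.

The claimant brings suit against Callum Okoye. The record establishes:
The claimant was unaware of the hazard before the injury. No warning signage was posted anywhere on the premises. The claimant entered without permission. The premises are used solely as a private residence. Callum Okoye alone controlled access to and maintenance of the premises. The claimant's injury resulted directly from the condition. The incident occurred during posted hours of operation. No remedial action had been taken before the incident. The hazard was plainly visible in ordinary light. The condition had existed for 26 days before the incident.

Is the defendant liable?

Yes — liable.

(1) commercial use — not met.
(2) consent to enter — not met.
(a) condition ≥7 days old — met.
(b) no signage posted — satisfied.
(i) not open/obvious — fails.
(A) exclusive control — met.
(B) during posted hours — satisfied.
(C) no remedial action — met.
(ii): T AND T AND T → true.
(c): F OR T → true.
(3) = T AND T AND T = true.
Overall: F OR F OR T → true.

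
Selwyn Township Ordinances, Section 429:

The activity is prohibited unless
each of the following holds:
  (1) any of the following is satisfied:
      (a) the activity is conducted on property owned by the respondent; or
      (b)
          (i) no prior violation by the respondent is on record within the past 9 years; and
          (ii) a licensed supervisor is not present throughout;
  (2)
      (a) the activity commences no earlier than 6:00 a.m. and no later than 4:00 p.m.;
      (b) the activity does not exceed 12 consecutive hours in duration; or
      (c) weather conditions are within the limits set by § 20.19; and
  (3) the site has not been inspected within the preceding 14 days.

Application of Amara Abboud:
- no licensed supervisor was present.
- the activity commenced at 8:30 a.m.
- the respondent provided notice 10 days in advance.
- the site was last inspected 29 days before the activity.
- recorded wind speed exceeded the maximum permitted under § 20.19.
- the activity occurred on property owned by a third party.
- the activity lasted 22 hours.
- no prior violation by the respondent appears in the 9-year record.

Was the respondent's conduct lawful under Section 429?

(a) own property — not met.
(i) no prior violation — met.
(ii) not (supervisor present) — holds.
So (b) is satisfied (T AND T).
(1): F OR T → true.
(a) start within hours — holds.
(b) ≤ 12 hrs duration — not satisfied.
(c) weather ok — not satisfied.
(2): T OR F OR F → true.
(3) not (site inspected) — holds.
Overall: T AND T AND T → true.

Yes — lawful.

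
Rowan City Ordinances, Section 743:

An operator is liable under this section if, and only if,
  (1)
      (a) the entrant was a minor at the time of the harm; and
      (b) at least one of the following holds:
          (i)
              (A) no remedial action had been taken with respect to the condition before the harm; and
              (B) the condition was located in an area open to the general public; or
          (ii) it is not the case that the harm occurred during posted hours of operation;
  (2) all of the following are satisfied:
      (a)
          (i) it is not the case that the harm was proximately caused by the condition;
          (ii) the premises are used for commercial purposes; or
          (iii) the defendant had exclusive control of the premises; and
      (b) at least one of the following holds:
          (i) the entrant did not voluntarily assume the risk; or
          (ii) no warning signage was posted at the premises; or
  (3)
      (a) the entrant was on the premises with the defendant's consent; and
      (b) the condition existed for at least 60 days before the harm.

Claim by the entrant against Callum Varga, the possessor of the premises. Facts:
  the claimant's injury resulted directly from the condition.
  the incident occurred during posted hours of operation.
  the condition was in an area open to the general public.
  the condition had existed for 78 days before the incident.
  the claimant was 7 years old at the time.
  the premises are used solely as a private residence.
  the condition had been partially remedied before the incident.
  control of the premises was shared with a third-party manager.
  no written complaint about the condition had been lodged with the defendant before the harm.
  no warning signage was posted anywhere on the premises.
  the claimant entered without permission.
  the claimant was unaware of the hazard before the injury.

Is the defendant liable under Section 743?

No — not liable.

(a) entrant a minor — holds.
(A) no remedial action — not met.
(B) public area — met.
(i) = F AND T = false.
(ii) not (during posted hours) — not met.
(b) = F OR F = false.
(1): T AND F → false.
(i) not (proximate cause) — fails.
(ii) commercial use — not met.
(iii) exclusive control — fails.
So (a) is not satisfied (F OR F OR F).
(i) no assumed risk — satisfied.
(ii) no signage posted — satisfied.
So (b) is satisfied (T OR T).
So (2) is not satisfied (F AND T).
(a) consent to enter — not satisfied.
(b) condition ≥60 days old — holds.
(3): F AND T → false.
So Overall is not satisfied (F OR F OR F).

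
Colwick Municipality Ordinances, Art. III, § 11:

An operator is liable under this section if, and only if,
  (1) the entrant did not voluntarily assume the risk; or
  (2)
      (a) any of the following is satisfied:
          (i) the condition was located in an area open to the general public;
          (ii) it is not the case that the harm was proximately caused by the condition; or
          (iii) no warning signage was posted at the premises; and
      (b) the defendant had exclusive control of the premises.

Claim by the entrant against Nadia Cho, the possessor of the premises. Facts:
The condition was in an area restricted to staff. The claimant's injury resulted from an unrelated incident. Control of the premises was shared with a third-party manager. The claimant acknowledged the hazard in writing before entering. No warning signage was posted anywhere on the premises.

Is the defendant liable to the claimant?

No — not liable.

(1) no assumed risk — fails.
(i) public area — fails.
(ii) not (proximate cause) — holds.
(iii) no signage posted — satisfied.
(a) = F OR T OR T = true.
(b) exclusive control — not satisfied.
(2) = T AND F = false.
Overall: F OR F → false.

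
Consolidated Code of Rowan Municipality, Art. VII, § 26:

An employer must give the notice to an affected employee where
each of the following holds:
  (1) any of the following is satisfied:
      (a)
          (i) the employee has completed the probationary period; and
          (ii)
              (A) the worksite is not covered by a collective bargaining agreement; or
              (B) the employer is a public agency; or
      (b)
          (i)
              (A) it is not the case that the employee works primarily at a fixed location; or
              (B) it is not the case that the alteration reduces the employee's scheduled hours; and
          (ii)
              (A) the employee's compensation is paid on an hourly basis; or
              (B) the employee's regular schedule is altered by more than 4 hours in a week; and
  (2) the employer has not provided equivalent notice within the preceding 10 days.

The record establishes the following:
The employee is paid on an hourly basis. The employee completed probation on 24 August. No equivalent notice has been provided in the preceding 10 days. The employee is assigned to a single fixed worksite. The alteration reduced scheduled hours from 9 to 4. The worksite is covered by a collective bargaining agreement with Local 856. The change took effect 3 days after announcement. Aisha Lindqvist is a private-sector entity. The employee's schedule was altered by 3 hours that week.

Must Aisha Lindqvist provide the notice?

No — not required.

(i) past probation — satisfied.
(A) no CBA — fails.
(B) public agency — not met.
(ii): F OR F → false.
So (a) is not satisfied (T AND F).
(A) not (fixed location) — not met.
(B) not (hours reduced) — fails.
(i) = F OR F = false.
(A) hourly-paid — satisfied.
(B) schedule shift > 4h — fails.
So (ii) is satisfied (T OR F).
(b) = F AND T = false.
(1) = F OR F = false.
(2) no recent notice — holds.
Overall = F AND T = false.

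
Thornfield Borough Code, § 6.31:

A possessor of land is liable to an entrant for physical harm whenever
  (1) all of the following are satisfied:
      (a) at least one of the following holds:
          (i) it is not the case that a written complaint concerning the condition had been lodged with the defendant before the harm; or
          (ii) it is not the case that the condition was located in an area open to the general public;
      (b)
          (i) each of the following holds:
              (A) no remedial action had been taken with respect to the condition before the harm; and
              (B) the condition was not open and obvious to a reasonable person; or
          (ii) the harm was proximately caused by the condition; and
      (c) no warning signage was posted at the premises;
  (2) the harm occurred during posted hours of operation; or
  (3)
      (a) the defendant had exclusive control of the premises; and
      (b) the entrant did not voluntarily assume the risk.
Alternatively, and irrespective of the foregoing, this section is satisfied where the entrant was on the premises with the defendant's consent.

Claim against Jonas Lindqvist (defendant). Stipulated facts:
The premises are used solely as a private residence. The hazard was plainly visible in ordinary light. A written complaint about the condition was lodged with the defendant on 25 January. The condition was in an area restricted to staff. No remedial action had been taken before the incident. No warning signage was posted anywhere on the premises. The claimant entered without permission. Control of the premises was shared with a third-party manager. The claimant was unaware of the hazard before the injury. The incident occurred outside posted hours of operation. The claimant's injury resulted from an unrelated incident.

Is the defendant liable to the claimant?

No — not liable.

(i) not (complaint lodged) — not met.
(ii) not (public area) — satisfied.
So (a) is satisfied (F OR T).
(A) no remedial action — met.
(B) not open/obvious — not satisfied.
So (i) is not satisfied (T AND F).
(ii) proximate cause — fails.
(b): F OR F → false.
(c) no signage posted — holds.
So (1) is not satisfied (T AND F AND T).
(2) during posted hours — not met.
(a) exclusive control — fails.
(b) no assumed risk — holds.
So (3) is not satisfied (F AND T).
Overall: F OR F OR F → false.
Exception (consent to enter) — not satisfied.
Result: main false OR exception false → false.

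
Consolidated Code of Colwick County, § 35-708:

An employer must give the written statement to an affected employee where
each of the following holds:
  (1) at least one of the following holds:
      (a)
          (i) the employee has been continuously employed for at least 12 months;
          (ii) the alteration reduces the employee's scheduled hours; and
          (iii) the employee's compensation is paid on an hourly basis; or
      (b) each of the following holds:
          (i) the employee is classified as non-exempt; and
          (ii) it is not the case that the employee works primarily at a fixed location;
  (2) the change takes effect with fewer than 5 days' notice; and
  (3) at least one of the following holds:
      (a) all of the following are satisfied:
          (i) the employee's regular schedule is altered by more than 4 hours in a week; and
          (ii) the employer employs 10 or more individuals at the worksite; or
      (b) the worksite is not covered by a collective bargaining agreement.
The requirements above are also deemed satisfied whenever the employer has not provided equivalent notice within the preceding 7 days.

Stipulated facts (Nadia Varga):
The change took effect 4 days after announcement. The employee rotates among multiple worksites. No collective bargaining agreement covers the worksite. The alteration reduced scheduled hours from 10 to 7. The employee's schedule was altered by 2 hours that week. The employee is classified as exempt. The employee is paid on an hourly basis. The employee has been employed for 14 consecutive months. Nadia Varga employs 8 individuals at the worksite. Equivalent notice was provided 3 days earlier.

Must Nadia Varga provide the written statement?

(i) tenure ≥ 12 mo. — satisfied.
(ii) hours reduced — met.
(iii) hourly-paid — satisfied.
(a) = T AND T AND T = true.
(i) non-exempt — fails.
(ii) not (fixed location) — met.
So (b) is not satisfied (F AND T).
So (1) is satisfied (T OR F).
(2) < 5 days' notice — satisfied.
(i) schedule shift > 4h — not satisfied.
(ii) ≥ 10 at site — not met.
(a): F AND F → false.
(b) no CBA — holds.
(3): F OR T → true.
Overall = T AND T AND T = true.
Exception (no recent notice) — not satisfied.
Result: main true OR exception false → true.

Yes — required.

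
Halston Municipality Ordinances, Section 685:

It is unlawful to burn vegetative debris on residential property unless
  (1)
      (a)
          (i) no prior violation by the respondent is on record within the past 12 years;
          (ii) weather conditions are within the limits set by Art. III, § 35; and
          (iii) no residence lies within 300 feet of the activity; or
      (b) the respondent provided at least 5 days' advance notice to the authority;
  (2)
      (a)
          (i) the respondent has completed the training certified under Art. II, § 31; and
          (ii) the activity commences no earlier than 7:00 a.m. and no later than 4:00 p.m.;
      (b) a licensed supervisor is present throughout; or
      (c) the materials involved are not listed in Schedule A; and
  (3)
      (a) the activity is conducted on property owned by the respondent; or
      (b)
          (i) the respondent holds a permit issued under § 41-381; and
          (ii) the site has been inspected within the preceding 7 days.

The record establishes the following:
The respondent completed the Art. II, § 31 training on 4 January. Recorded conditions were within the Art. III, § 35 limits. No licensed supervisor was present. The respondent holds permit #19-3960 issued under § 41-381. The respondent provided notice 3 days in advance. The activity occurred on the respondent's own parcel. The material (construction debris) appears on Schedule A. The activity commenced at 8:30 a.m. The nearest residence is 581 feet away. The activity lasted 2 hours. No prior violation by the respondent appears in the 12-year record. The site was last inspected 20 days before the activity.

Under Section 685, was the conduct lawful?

(i) no prior violation — satisfied.
(ii) weather ok — met.
(iii) no residence in 300 ft — satisfied.
So (a) is satisfied (T AND T AND T).
(b) ≥5 days' notice — not met.
(1) = T OR F = true.
(i) training certified — met.
(ii) start within hours — holds.
(a): T AND T → true.
(b) supervisor present — not satisfied.
(c) not (Schedule A material) — not satisfied.
(2) = T OR F OR F = true.
(a) own property — satisfied.
(i) holds permit — satisfied.
(ii) site inspected — fails.
(b) = T AND F = false.
So (3) is satisfied (T OR F).
Overall = T AND T AND T = true.

Yes — lawful.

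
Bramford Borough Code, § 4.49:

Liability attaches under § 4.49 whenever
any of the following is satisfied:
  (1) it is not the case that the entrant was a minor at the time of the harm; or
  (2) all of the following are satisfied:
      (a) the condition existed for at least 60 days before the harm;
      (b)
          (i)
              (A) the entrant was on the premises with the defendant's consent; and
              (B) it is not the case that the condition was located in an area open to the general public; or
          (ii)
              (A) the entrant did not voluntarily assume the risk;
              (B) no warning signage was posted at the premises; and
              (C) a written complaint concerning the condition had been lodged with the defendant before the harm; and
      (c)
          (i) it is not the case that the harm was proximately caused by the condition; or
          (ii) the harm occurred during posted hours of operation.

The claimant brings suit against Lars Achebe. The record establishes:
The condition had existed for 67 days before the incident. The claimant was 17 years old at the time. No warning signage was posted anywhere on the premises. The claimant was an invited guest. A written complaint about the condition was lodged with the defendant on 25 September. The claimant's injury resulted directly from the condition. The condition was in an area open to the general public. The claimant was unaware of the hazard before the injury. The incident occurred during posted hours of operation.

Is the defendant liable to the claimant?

Yes — liable.

(1) not (entrant a minor) — not met.
(a) condition ≥60 days old — holds.
(A) consent to enter — met.
(B) not (public area) — not satisfied.
(i): T AND F → false.
(A) no assumed risk — met.
(B) no signage posted — satisfied.
(C) complaint lodged — holds.
(ii) = T AND T AND T = true.
(b) = F OR T = true.
(i) not (proximate cause) — fails.
(ii) during posted hours — satisfied.
So (c) is satisfied (F OR T).
So (2) is satisfied (T AND T AND T).
Overall = F OR T = true.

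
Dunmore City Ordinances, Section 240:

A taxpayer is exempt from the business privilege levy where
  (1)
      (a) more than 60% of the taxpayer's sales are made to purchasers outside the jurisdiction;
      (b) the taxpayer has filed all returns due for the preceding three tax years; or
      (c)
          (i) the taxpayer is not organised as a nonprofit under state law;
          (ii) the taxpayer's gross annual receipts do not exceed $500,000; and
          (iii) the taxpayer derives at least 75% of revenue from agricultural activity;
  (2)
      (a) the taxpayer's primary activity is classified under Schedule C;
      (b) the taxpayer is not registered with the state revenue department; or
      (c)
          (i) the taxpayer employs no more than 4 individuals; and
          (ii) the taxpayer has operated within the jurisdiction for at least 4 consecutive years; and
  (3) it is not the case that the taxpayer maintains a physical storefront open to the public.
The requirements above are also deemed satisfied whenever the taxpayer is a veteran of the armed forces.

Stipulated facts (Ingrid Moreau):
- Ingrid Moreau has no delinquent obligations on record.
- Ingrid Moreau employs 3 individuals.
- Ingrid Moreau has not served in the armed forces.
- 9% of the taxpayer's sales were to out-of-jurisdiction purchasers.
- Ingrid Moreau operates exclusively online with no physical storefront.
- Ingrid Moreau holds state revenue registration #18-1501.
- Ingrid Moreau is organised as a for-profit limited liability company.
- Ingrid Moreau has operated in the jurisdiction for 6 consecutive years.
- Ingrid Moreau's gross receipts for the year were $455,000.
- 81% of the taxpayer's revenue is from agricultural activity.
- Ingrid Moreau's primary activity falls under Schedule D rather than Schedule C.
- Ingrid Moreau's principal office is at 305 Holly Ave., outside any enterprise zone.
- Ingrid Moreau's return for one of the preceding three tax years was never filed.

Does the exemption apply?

(a) >60% out-of-jur. sales — not satisfied.
(b) returns current — fails.
(i) not (nonprofit) — met.
(ii) receipts ≤ $500,000 — holds.
(iii) ≥75% agricultural — satisfied.
(c): T AND T AND T → true.
(1): F OR F OR T → true.
(a) Schedule C activity — not satisfied.
(b) not (state-registered) — not satisfied.
(i) ≤ 4 employees — holds.
(ii) ≥ 4 yrs in jurisdiction — satisfied.
(c) = T AND T = true.
(2) = F OR F OR T = true.
(3) not (has storefront) — satisfied.
Overall: T AND T AND T → true.
Exception (veteran) — not satisfied.
Result: main true OR exception false → true.

Yes — exempt.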